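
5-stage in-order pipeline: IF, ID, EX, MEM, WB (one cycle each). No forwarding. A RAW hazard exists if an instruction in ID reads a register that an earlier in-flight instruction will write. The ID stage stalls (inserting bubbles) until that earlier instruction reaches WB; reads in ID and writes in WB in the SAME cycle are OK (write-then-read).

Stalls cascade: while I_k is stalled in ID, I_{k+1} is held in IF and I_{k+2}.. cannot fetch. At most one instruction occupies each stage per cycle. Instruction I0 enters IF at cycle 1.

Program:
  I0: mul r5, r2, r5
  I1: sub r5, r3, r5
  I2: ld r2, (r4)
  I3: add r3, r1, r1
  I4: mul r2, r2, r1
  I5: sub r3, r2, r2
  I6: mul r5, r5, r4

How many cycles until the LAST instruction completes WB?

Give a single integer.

I0 mul r5 <- r2,r5: IF@1 ID@2 stall=0 (-) EX@3 MEM@4 WB@5
I1 sub r5 <- r3,r5: IF@2 ID@3 stall=2 (RAW on I0.r5 (WB@5)) EX@6 MEM@7 WB@8
I2 ld r2 <- r4: IF@3 ID@6 stall=0 (-) EX@7 MEM@8 WB@9
I3 add r3 <- r1,r1: IF@6 ID@7 stall=0 (-) EX@8 MEM@9 WB@10
I4 mul r2 <- r2,r1: IF@7 ID@8 stall=1 (RAW on I2.r2 (WB@9)) EX@10 MEM@11 WB@12
I5 sub r3 <- r2,r2: IF@8 ID@10 stall=2 (RAW on I4.r2 (WB@12)) EX@13 MEM@14 WB@15
I6 mul r5 <- r5,r4: IF@10 ID@13 stall=0 (-) EX@14 MEM@15 WB@16

Answer: 16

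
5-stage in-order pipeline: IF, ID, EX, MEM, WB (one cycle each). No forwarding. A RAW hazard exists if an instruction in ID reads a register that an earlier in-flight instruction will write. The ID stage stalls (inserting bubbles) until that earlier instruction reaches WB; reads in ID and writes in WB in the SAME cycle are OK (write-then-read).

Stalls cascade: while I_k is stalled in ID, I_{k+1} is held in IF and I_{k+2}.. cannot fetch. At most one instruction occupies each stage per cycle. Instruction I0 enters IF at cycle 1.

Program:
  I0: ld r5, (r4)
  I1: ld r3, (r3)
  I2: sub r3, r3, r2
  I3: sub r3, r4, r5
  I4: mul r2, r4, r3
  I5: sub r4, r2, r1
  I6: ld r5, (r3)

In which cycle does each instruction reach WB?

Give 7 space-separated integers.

Answer: 5 6 9 10 13 16 17

Derivation:
I0 ld r5 <- r4: IF@1 ID@2 stall=0 (-) EX@3 MEM@4 WB@5
I1 ld r3 <- r3: IF@2 ID@3 stall=0 (-) EX@4 MEM@5 WB@6
I2 sub r3 <- r3,r2: IF@3 ID@4 stall=2 (RAW on I1.r3 (WB@6)) EX@7 MEM@8 WB@9
I3 sub r3 <- r4,r5: IF@4 ID@7 stall=0 (-) EX@8 MEM@9 WB@10
I4 mul r2 <- r4,r3: IF@7 ID@8 stall=2 (RAW on I3.r3 (WB@10)) EX@11 MEM@12 WB@13
I5 sub r4 <- r2,r1: IF@8 ID@11 stall=2 (RAW on I4.r2 (WB@13)) EX@14 MEM@15 WB@16
I6 ld r5 <- r3: IF@11 ID@14 stall=0 (-) EX@15 MEM@16 WB@17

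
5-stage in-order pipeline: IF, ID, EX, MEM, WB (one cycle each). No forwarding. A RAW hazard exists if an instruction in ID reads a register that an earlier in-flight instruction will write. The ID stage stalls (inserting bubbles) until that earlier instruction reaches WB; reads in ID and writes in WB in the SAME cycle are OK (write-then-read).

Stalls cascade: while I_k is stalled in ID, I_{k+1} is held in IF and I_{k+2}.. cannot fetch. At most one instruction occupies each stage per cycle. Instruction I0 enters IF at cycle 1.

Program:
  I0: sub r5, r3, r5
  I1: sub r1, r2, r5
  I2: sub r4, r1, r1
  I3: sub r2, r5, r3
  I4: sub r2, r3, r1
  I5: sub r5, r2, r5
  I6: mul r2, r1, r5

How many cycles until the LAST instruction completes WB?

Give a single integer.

I0 sub r5 <- r3,r5: IF@1 ID@2 stall=0 (-) EX@3 MEM@4 WB@5
I1 sub r1 <- r2,r5: IF@2 ID@3 stall=2 (RAW on I0.r5 (WB@5)) EX@6 MEM@7 WB@8
I2 sub r4 <- r1,r1: IF@3 ID@6 stall=2 (RAW on I1.r1 (WB@8)) EX@9 MEM@10 WB@11
I3 sub r2 <- r5,r3: IF@6 ID@9 stall=0 (-) EX@10 MEM@11 WB@12
I4 sub r2 <- r3,r1: IF@9 ID@10 stall=0 (-) EX@11 MEM@12 WB@13
I5 sub r5 <- r2,r5: IF@10 ID@11 stall=2 (RAW on I4.r2 (WB@13)) EX@14 MEM@15 WB@16
I6 mul r2 <- r1,r5: IF@11 ID@14 stall=2 (RAW on I5.r5 (WB@16)) EX@17 MEM@18 WB@19

Answer: 19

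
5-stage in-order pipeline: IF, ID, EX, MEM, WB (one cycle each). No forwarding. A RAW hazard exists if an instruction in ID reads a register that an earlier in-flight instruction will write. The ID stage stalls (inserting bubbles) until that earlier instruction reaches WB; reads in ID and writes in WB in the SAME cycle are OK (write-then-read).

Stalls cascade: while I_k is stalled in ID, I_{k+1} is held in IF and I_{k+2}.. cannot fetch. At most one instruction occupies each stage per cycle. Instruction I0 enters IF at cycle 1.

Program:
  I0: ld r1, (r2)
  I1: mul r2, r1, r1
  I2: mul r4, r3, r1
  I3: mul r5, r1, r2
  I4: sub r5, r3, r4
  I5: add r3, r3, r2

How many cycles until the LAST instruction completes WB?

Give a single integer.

I0 ld r1 <- r2: IF@1 ID@2 stall=0 (-) EX@3 MEM@4 WB@5
I1 mul r2 <- r1,r1: IF@2 ID@3 stall=2 (RAW on I0.r1 (WB@5)) EX@6 MEM@7 WB@8
I2 mul r4 <- r3,r1: IF@3 ID@6 stall=0 (-) EX@7 MEM@8 WB@9
I3 mul r5 <- r1,r2: IF@6 ID@7 stall=1 (RAW on I1.r2 (WB@8)) EX@9 MEM@10 WB@11
I4 sub r5 <- r3,r4: IF@7 ID@9 stall=0 (-) EX@10 MEM@11 WB@12
I5 add r3 <- r3,r2: IF@9 ID@10 stall=0 (-) EX@11 MEM@12 WB@13

Answer: 13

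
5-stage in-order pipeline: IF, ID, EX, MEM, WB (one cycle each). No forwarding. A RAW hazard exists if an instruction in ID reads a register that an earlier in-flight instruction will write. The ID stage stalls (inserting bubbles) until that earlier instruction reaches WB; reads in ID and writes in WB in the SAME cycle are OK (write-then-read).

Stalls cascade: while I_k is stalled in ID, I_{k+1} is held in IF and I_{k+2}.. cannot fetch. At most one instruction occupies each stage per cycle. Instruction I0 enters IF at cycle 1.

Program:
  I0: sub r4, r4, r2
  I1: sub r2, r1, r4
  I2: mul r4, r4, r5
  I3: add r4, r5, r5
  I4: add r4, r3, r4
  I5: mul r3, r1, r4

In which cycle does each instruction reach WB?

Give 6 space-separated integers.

I0 sub r4 <- r4,r2: IF@1 ID@2 stall=0 (-) EX@3 MEM@4 WB@5
I1 sub r2 <- r1,r4: IF@2 ID@3 stall=2 (RAW on I0.r4 (WB@5)) EX@6 MEM@7 WB@8
I2 mul r4 <- r4,r5: IF@3 ID@6 stall=0 (-) EX@7 MEM@8 WB@9
I3 add r4 <- r5,r5: IF@6 ID@7 stall=0 (-) EX@8 MEM@9 WB@10
I4 add r4 <- r3,r4: IF@7 ID@8 stall=2 (RAW on I3.r4 (WB@10)) EX@11 MEM@12 WB@13
I5 mul r3 <- r1,r4: IF@8 ID@11 stall=2 (RAW on I4.r4 (WB@13)) EX@14 MEM@15 WB@16

Answer: 5 8 9 10 13 16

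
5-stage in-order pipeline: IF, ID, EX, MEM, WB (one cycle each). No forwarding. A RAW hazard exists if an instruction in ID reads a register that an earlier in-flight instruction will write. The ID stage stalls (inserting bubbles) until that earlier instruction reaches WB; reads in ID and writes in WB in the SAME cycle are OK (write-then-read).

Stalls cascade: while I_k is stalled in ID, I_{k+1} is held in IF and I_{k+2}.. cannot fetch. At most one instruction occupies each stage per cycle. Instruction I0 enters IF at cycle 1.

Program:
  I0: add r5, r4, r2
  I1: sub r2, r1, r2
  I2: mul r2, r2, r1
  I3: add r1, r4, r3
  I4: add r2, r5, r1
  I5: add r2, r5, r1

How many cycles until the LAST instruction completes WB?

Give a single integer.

Answer: 14

Derivation:
I0 add r5 <- r4,r2: IF@1 ID@2 stall=0 (-) EX@3 MEM@4 WB@5
I1 sub r2 <- r1,r2: IF@2 ID@3 stall=0 (-) EX@4 MEM@5 WB@6
I2 mul r2 <- r2,r1: IF@3 ID@4 stall=2 (RAW on I1.r2 (WB@6)) EX@7 MEM@8 WB@9
I3 add r1 <- r4,r3: IF@4 ID@7 stall=0 (-) EX@8 MEM@9 WB@10
I4 add r2 <- r5,r1: IF@7 ID@8 stall=2 (RAW on I3.r1 (WB@10)) EX@11 MEM@12 WB@13
I5 add r2 <- r5,r1: IF@8 ID@11 stall=0 (-) EX@12 MEM@13 WB@14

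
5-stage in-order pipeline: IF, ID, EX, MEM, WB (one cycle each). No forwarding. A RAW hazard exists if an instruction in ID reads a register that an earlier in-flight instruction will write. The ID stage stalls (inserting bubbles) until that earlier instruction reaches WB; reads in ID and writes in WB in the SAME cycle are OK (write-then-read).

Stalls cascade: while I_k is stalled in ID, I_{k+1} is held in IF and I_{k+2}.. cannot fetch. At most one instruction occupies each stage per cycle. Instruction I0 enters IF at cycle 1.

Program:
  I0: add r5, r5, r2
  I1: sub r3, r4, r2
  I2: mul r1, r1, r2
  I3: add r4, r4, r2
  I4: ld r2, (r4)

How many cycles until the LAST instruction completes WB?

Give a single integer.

Answer: 11

Derivation:
I0 add r5 <- r5,r2: IF@1 ID@2 stall=0 (-) EX@3 MEM@4 WB@5
I1 sub r3 <- r4,r2: IF@2 ID@3 stall=0 (-) EX@4 MEM@5 WB@6
I2 mul r1 <- r1,r2: IF@3 ID@4 stall=0 (-) EX@5 MEM@6 WB@7
I3 add r4 <- r4,r2: IF@4 ID@5 stall=0 (-) EX@6 MEM@7 WB@8
I4 ld r2 <- r4: IF@5 ID@6 stall=2 (RAW on I3.r4 (WB@8)) EX@9 MEM@10 WB@11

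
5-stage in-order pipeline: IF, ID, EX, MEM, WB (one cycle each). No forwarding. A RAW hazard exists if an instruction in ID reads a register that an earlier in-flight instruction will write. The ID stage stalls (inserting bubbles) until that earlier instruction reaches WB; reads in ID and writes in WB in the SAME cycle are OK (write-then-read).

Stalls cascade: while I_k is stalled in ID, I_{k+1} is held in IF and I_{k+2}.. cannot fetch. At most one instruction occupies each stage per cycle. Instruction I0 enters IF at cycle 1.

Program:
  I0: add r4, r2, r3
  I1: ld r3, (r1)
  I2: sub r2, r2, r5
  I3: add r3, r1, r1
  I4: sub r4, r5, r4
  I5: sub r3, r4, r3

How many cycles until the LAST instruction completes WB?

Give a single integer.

Answer: 12

Derivation:
I0 add r4 <- r2,r3: IF@1 ID@2 stall=0 (-) EX@3 MEM@4 WB@5
I1 ld r3 <- r1: IF@2 ID@3 stall=0 (-) EX@4 MEM@5 WB@6
I2 sub r2 <- r2,r5: IF@3 ID@4 stall=0 (-) EX@5 MEM@6 WB@7
I3 add r3 <- r1,r1: IF@4 ID@5 stall=0 (-) EX@6 MEM@7 WB@8
I4 sub r4 <- r5,r4: IF@5 ID@6 stall=0 (-) EX@7 MEM@8 WB@9
I5 sub r3 <- r4,r3: IF@6 ID@7 stall=2 (RAW on I4.r4 (WB@9)) EX@10 MEM@11 WB@12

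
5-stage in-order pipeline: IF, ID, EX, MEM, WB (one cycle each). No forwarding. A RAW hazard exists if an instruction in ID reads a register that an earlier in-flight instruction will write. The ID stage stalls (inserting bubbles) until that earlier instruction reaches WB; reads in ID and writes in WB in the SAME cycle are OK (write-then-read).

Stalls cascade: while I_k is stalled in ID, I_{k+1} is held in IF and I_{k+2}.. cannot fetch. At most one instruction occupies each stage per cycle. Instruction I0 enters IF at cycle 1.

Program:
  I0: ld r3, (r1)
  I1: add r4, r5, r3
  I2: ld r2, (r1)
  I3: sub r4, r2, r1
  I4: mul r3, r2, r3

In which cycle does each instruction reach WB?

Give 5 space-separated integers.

I0 ld r3 <- r1: IF@1 ID@2 stall=0 (-) EX@3 MEM@4 WB@5
I1 add r4 <- r5,r3: IF@2 ID@3 stall=2 (RAW on I0.r3 (WB@5)) EX@6 MEM@7 WB@8
I2 ld r2 <- r1: IF@3 ID@6 stall=0 (-) EX@7 MEM@8 WB@9
I3 sub r4 <- r2,r1: IF@6 ID@7 stall=2 (RAW on I2.r2 (WB@9)) EX@10 MEM@11 WB@12
I4 mul r3 <- r2,r3: IF@7 ID@10 stall=0 (-) EX@11 MEM@12 WB@13

Answer: 5 8 9 12 13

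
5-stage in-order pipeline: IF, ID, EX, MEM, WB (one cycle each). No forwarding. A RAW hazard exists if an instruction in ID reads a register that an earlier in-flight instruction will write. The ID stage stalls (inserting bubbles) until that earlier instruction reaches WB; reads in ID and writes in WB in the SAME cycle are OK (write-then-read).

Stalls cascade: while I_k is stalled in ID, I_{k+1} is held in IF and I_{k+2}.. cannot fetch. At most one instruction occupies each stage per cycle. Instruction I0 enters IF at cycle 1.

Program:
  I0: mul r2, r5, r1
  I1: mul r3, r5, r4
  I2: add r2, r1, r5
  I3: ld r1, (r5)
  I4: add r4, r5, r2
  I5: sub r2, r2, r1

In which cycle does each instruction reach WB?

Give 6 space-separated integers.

I0 mul r2 <- r5,r1: IF@1 ID@2 stall=0 (-) EX@3 MEM@4 WB@5
I1 mul r3 <- r5,r4: IF@2 ID@3 stall=0 (-) EX@4 MEM@5 WB@6
I2 add r2 <- r1,r5: IF@3 ID@4 stall=0 (-) EX@5 MEM@6 WB@7
I3 ld r1 <- r5: IF@4 ID@5 stall=0 (-) EX@6 MEM@7 WB@8
I4 add r4 <- r5,r2: IF@5 ID@6 stall=1 (RAW on I2.r2 (WB@7)) EX@8 MEM@9 WB@10
I5 sub r2 <- r2,r1: IF@6 ID@8 stall=0 (-) EX@9 MEM@10 WB@11

Answer: 5 6 7 8 10 11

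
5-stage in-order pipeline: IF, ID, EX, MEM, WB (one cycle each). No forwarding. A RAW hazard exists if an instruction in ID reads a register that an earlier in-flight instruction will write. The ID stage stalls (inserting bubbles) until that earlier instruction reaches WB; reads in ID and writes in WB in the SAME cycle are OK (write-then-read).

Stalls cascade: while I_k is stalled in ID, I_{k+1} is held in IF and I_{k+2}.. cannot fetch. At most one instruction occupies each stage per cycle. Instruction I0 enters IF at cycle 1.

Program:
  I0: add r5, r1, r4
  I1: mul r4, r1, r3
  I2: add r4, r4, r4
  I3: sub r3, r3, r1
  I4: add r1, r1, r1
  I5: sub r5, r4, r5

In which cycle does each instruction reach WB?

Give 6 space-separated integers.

Answer: 5 6 9 10 11 12

Derivation:
I0 add r5 <- r1,r4: IF@1 ID@2 stall=0 (-) EX@3 MEM@4 WB@5
I1 mul r4 <- r1,r3: IF@2 ID@3 stall=0 (-) EX@4 MEM@5 WB@6
I2 add r4 <- r4,r4: IF@3 ID@4 stall=2 (RAW on I1.r4 (WB@6)) EX@7 MEM@8 WB@9
I3 sub r3 <- r3,r1: IF@4 ID@7 stall=0 (-) EX@8 MEM@9 WB@10
I4 add r1 <- r1,r1: IF@7 ID@8 stall=0 (-) EX@9 MEM@10 WB@11
I5 sub r5 <- r4,r5: IF@8 ID@9 stall=0 (-) EX@10 MEM@11 WB@12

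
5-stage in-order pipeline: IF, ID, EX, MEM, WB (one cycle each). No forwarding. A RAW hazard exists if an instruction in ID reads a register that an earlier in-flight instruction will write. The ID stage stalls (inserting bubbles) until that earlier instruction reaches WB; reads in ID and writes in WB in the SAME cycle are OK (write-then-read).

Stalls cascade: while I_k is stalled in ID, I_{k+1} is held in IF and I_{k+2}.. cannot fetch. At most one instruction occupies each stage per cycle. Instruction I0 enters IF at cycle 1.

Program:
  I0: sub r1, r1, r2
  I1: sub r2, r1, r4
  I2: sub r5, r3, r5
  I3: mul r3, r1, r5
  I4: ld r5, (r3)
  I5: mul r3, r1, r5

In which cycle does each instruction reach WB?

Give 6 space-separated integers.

I0 sub r1 <- r1,r2: IF@1 ID@2 stall=0 (-) EX@3 MEM@4 WB@5
I1 sub r2 <- r1,r4: IF@2 ID@3 stall=2 (RAW on I0.r1 (WB@5)) EX@6 MEM@7 WB@8
I2 sub r5 <- r3,r5: IF@3 ID@6 stall=0 (-) EX@7 MEM@8 WB@9
I3 mul r3 <- r1,r5: IF@6 ID@7 stall=2 (RAW on I2.r5 (WB@9)) EX@10 MEM@11 WB@12
I4 ld r5 <- r3: IF@7 ID@10 stall=2 (RAW on I3.r3 (WB@12)) EX@13 MEM@14 WB@15
I5 mul r3 <- r1,r5: IF@10 ID@13 stall=2 (RAW on I4.r5 (WB@15)) EX@16 MEM@17 WB@18

Answer: 5 8 9 12 15 18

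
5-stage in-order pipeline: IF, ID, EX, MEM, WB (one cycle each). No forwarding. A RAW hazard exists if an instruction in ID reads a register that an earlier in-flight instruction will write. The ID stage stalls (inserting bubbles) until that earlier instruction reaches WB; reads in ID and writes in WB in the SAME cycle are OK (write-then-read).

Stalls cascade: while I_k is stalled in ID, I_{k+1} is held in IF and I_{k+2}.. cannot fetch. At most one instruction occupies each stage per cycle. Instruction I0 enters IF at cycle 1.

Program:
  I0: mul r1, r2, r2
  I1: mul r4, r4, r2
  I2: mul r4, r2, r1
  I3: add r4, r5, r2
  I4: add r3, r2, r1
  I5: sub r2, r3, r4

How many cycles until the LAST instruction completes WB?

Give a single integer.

Answer: 13

Derivation:
I0 mul r1 <- r2,r2: IF@1 ID@2 stall=0 (-) EX@3 MEM@4 WB@5
I1 mul r4 <- r4,r2: IF@2 ID@3 stall=0 (-) EX@4 MEM@5 WB@6
I2 mul r4 <- r2,r1: IF@3 ID@4 stall=1 (RAW on I0.r1 (WB@5)) EX@6 MEM@7 WB@8
I3 add r4 <- r5,r2: IF@4 ID@6 stall=0 (-) EX@7 MEM@8 WB@9
I4 add r3 <- r2,r1: IF@6 ID@7 stall=0 (-) EX@8 MEM@9 WB@10
I5 sub r2 <- r3,r4: IF@7 ID@8 stall=2 (RAW on I4.r3 (WB@10)) EX@11 MEM@12 WB@13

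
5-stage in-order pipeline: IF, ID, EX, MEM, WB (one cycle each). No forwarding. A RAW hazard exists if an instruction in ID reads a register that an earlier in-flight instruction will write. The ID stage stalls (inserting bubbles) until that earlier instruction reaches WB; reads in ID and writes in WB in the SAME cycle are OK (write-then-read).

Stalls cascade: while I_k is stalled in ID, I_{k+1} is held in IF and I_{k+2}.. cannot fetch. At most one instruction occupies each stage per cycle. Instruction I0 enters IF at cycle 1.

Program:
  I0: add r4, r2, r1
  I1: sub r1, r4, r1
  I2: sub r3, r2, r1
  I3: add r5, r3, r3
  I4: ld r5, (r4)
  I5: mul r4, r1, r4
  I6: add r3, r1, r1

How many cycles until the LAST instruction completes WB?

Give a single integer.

I0 add r4 <- r2,r1: IF@1 ID@2 stall=0 (-) EX@3 MEM@4 WB@5
I1 sub r1 <- r4,r1: IF@2 ID@3 stall=2 (RAW on I0.r4 (WB@5)) EX@6 MEM@7 WB@8
I2 sub r3 <- r2,r1: IF@3 ID@6 stall=2 (RAW on I1.r1 (WB@8)) EX@9 MEM@10 WB@11
I3 add r5 <- r3,r3: IF@6 ID@9 stall=2 (RAW on I2.r3 (WB@11)) EX@12 MEM@13 WB@14
I4 ld r5 <- r4: IF@9 ID@12 stall=0 (-) EX@13 MEM@14 WB@15
I5 mul r4 <- r1,r4: IF@12 ID@13 stall=0 (-) EX@14 MEM@15 WB@16
I6 add r3 <- r1,r1: IF@13 ID@14 stall=0 (-) EX@15 MEM@16 WB@17

Answer: 17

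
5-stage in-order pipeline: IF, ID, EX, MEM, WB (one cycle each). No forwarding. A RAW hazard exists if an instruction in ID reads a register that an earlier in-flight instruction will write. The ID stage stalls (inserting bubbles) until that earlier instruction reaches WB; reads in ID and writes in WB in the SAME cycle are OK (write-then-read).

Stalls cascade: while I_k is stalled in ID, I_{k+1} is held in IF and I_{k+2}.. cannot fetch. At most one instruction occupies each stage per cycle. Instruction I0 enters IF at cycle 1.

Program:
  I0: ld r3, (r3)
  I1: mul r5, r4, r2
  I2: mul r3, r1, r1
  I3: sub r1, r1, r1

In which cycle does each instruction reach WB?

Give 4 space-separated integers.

I0 ld r3 <- r3: IF@1 ID@2 stall=0 (-) EX@3 MEM@4 WB@5
I1 mul r5 <- r4,r2: IF@2 ID@3 stall=0 (-) EX@4 MEM@5 WB@6
I2 mul r3 <- r1,r1: IF@3 ID@4 stall=0 (-) EX@5 MEM@6 WB@7
I3 sub r1 <- r1,r1: IF@4 ID@5 stall=0 (-) EX@6 MEM@7 WB@8

Answer: 5 6 7 8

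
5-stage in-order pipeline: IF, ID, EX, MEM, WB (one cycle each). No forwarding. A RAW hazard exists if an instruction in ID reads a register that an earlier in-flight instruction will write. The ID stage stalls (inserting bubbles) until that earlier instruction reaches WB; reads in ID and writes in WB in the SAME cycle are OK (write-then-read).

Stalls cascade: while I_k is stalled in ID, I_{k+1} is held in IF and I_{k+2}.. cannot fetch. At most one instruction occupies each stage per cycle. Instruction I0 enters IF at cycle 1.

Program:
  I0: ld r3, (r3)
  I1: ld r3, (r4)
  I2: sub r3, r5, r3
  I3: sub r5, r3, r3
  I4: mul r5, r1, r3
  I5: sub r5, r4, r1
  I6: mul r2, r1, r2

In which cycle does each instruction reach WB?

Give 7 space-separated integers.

I0 ld r3 <- r3: IF@1 ID@2 stall=0 (-) EX@3 MEM@4 WB@5
I1 ld r3 <- r4: IF@2 ID@3 stall=0 (-) EX@4 MEM@5 WB@6
I2 sub r3 <- r5,r3: IF@3 ID@4 stall=2 (RAW on I1.r3 (WB@6)) EX@7 MEM@8 WB@9
I3 sub r5 <- r3,r3: IF@4 ID@7 stall=2 (RAW on I2.r3 (WB@9)) EX@10 MEM@11 WB@12
I4 mul r5 <- r1,r3: IF@7 ID@10 stall=0 (-) EX@11 MEM@12 WB@13
I5 sub r5 <- r4,r1: IF@10 ID@11 stall=0 (-) EX@12 MEM@13 WB@14
I6 mul r2 <- r1,r2: IF@11 ID@12 stall=0 (-) EX@13 MEM@14 WB@15

Answer: 5 6 9 12 13 14 15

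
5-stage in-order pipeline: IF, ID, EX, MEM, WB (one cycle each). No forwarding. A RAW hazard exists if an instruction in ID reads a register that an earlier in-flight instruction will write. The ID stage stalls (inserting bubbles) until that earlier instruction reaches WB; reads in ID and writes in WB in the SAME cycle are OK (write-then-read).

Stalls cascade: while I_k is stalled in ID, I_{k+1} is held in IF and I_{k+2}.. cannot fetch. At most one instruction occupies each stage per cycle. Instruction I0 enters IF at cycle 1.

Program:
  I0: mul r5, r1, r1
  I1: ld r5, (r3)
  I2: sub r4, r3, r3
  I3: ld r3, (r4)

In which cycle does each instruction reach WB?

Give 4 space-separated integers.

I0 mul r5 <- r1,r1: IF@1 ID@2 stall=0 (-) EX@3 MEM@4 WB@5
I1 ld r5 <- r3: IF@2 ID@3 stall=0 (-) EX@4 MEM@5 WB@6
I2 sub r4 <- r3,r3: IF@3 ID@4 stall=0 (-) EX@5 MEM@6 WB@7
I3 ld r3 <- r4: IF@4 ID@5 stall=2 (RAW on I2.r4 (WB@7)) EX@8 MEM@9 WB@10

Answer: 5 6 7 10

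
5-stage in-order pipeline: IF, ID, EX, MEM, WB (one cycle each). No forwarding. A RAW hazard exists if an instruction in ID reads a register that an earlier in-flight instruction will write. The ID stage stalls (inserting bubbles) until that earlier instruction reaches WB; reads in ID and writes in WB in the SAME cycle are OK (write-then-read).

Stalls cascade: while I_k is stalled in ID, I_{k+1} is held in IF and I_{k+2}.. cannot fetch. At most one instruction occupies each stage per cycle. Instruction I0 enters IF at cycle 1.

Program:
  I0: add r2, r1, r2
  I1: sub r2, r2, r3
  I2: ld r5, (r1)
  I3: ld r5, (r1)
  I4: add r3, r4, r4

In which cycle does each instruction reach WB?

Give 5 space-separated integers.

I0 add r2 <- r1,r2: IF@1 ID@2 stall=0 (-) EX@3 MEM@4 WB@5
I1 sub r2 <- r2,r3: IF@2 ID@3 stall=2 (RAW on I0.r2 (WB@5)) EX@6 MEM@7 WB@8
I2 ld r5 <- r1: IF@3 ID@6 stall=0 (-) EX@7 MEM@8 WB@9
I3 ld r5 <- r1: IF@6 ID@7 stall=0 (-) EX@8 MEM@9 WB@10
I4 add r3 <- r4,r4: IF@7 ID@8 stall=0 (-) EX@9 MEM@10 WB@11

Answer: 5 8 9 10 11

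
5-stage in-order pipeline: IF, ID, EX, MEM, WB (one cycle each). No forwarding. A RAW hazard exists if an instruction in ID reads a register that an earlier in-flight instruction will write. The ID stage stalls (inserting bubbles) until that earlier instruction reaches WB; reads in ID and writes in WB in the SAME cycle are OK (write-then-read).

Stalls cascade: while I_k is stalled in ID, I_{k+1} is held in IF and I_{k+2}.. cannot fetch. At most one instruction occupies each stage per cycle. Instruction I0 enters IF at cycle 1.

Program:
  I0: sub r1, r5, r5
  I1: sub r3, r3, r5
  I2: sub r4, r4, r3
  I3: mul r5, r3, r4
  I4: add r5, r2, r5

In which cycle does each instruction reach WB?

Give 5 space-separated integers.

I0 sub r1 <- r5,r5: IF@1 ID@2 stall=0 (-) EX@3 MEM@4 WB@5
I1 sub r3 <- r3,r5: IF@2 ID@3 stall=0 (-) EX@4 MEM@5 WB@6
I2 sub r4 <- r4,r3: IF@3 ID@4 stall=2 (RAW on I1.r3 (WB@6)) EX@7 MEM@8 WB@9
I3 mul r5 <- r3,r4: IF@4 ID@7 stall=2 (RAW on I2.r4 (WB@9)) EX@10 MEM@11 WB@12
I4 add r5 <- r2,r5: IF@7 ID@10 stall=2 (RAW on I3.r5 (WB@12)) EX@13 MEM@14 WB@15

Answer: 5 6 9 12 15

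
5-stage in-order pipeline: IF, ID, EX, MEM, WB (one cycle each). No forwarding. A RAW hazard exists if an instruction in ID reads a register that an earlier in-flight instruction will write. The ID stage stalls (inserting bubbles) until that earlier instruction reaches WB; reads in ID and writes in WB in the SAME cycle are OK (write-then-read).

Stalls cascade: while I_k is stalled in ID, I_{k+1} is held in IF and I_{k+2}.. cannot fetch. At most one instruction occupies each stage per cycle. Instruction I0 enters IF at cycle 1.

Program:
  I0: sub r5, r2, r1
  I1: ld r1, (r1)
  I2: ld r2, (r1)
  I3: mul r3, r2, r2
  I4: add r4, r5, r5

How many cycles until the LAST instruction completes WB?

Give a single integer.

Answer: 13

Derivation:
I0 sub r5 <- r2,r1: IF@1 ID@2 stall=0 (-) EX@3 MEM@4 WB@5
I1 ld r1 <- r1: IF@2 ID@3 stall=0 (-) EX@4 MEM@5 WB@6
I2 ld r2 <- r1: IF@3 ID@4 stall=2 (RAW on I1.r1 (WB@6)) EX@7 MEM@8 WB@9
I3 mul r3 <- r2,r2: IF@4 ID@7 stall=2 (RAW on I2.r2 (WB@9)) EX@10 MEM@11 WB@12
I4 add r4 <- r5,r5: IF@7 ID@10 stall=0 (-) EX@11 MEM@12 WB@13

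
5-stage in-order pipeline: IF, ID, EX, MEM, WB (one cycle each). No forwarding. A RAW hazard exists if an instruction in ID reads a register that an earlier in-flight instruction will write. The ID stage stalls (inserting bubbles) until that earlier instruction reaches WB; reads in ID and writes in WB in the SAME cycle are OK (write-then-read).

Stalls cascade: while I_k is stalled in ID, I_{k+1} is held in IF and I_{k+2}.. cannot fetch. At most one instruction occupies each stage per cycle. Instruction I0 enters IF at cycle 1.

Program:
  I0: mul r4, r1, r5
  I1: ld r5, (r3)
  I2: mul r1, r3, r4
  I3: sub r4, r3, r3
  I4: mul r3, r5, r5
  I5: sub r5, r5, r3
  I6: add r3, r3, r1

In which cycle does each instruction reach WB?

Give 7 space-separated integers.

Answer: 5 6 8 9 10 13 14

Derivation:
I0 mul r4 <- r1,r5: IF@1 ID@2 stall=0 (-) EX@3 MEM@4 WB@5
I1 ld r5 <- r3: IF@2 ID@3 stall=0 (-) EX@4 MEM@5 WB@6
I2 mul r1 <- r3,r4: IF@3 ID@4 stall=1 (RAW on I0.r4 (WB@5)) EX@6 MEM@7 WB@8
I3 sub r4 <- r3,r3: IF@4 ID@6 stall=0 (-) EX@7 MEM@8 WB@9
I4 mul r3 <- r5,r5: IF@6 ID@7 stall=0 (-) EX@8 MEM@9 WB@10
I5 sub r5 <- r5,r3: IF@7 ID@8 stall=2 (RAW on I4.r3 (WB@10)) EX@11 MEM@12 WB@13
I6 add r3 <- r3,r1: IF@8 ID@11 stall=0 (-) EX@12 MEM@13 WB@14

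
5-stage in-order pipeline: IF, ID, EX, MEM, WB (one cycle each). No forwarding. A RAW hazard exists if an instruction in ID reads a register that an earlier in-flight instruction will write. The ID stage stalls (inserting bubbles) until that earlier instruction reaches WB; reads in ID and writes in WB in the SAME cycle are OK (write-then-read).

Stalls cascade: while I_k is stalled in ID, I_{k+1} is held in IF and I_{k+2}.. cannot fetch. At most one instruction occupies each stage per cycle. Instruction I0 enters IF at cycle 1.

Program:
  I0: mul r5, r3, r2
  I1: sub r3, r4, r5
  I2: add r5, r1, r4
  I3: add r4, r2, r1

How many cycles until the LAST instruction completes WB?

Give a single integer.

I0 mul r5 <- r3,r2: IF@1 ID@2 stall=0 (-) EX@3 MEM@4 WB@5
I1 sub r3 <- r4,r5: IF@2 ID@3 stall=2 (RAW on I0.r5 (WB@5)) EX@6 MEM@7 WB@8
I2 add r5 <- r1,r4: IF@3 ID@6 stall=0 (-) EX@7 MEM@8 WB@9
I3 add r4 <- r2,r1: IF@6 ID@7 stall=0 (-) EX@8 MEM@9 WB@10

Answer: 10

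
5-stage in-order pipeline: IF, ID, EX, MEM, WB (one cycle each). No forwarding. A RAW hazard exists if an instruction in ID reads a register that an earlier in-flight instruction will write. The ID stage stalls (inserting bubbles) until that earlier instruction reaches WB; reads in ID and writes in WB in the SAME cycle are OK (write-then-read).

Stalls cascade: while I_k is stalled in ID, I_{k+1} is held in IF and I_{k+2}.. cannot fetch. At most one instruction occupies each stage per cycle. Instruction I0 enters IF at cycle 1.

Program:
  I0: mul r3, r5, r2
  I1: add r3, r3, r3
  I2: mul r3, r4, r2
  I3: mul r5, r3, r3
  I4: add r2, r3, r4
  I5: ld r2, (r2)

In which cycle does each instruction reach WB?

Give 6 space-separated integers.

I0 mul r3 <- r5,r2: IF@1 ID@2 stall=0 (-) EX@3 MEM@4 WB@5
I1 add r3 <- r3,r3: IF@2 ID@3 stall=2 (RAW on I0.r3 (WB@5)) EX@6 MEM@7 WB@8
I2 mul r3 <- r4,r2: IF@3 ID@6 stall=0 (-) EX@7 MEM@8 WB@9
I3 mul r5 <- r3,r3: IF@6 ID@7 stall=2 (RAW on I2.r3 (WB@9)) EX@10 MEM@11 WB@12
I4 add r2 <- r3,r4: IF@7 ID@10 stall=0 (-) EX@11 MEM@12 WB@13
I5 ld r2 <- r2: IF@10 ID@11 stall=2 (RAW on I4.r2 (WB@13)) EX@14 MEM@15 WB@16

Answer: 5 8 9 12 13 16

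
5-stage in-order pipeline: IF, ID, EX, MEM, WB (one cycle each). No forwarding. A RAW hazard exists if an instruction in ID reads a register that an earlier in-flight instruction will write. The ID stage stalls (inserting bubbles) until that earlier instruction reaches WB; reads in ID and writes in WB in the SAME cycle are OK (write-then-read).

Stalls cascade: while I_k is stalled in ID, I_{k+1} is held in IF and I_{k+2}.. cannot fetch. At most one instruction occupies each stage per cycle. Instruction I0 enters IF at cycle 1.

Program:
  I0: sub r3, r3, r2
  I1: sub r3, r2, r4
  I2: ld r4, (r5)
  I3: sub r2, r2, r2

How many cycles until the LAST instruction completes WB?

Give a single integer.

I0 sub r3 <- r3,r2: IF@1 ID@2 stall=0 (-) EX@3 MEM@4 WB@5
I1 sub r3 <- r2,r4: IF@2 ID@3 stall=0 (-) EX@4 MEM@5 WB@6
I2 ld r4 <- r5: IF@3 ID@4 stall=0 (-) EX@5 MEM@6 WB@7
I3 sub r2 <- r2,r2: IF@4 ID@5 stall=0 (-) EX@6 MEM@7 WB@8

Answer: 8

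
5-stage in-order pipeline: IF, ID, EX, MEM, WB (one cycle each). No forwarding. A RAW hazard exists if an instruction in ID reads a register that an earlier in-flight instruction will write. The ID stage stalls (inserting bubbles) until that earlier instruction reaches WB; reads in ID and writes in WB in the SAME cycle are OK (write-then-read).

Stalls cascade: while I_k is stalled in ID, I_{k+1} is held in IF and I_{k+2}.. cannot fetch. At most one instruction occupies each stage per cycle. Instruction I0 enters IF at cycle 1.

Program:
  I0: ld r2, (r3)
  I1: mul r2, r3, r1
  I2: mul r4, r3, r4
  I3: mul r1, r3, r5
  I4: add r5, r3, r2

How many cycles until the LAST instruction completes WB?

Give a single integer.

Answer: 9

Derivation:
I0 ld r2 <- r3: IF@1 ID@2 stall=0 (-) EX@3 MEM@4 WB@5
I1 mul r2 <- r3,r1: IF@2 ID@3 stall=0 (-) EX@4 MEM@5 WB@6
I2 mul r4 <- r3,r4: IF@3 ID@4 stall=0 (-) EX@5 MEM@6 WB@7
I3 mul r1 <- r3,r5: IF@4 ID@5 stall=0 (-) EX@6 MEM@7 WB@8
I4 add r5 <- r3,r2: IF@5 ID@6 stall=0 (-) EX@7 MEM@8 WB@9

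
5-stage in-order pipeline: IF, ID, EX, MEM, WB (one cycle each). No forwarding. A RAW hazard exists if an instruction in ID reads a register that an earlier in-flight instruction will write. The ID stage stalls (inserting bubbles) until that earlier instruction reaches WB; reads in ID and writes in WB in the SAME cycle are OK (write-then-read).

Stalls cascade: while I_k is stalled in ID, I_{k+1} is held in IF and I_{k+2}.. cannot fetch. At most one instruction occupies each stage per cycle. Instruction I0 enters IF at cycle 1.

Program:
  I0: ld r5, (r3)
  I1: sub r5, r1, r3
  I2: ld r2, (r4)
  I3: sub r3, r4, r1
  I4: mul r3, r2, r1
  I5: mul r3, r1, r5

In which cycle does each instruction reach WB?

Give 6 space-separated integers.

Answer: 5 6 7 8 10 11

Derivation:
I0 ld r5 <- r3: IF@1 ID@2 stall=0 (-) EX@3 MEM@4 WB@5
I1 sub r5 <- r1,r3: IF@2 ID@3 stall=0 (-) EX@4 MEM@5 WB@6
I2 ld r2 <- r4: IF@3 ID@4 stall=0 (-) EX@5 MEM@6 WB@7
I3 sub r3 <- r4,r1: IF@4 ID@5 stall=0 (-) EX@6 MEM@7 WB@8
I4 mul r3 <- r2,r1: IF@5 ID@6 stall=1 (RAW on I2.r2 (WB@7)) EX@8 MEM@9 WB@10
I5 mul r3 <- r1,r5: IF@6 ID@8 stall=0 (-) EX@9 MEM@10 WB@11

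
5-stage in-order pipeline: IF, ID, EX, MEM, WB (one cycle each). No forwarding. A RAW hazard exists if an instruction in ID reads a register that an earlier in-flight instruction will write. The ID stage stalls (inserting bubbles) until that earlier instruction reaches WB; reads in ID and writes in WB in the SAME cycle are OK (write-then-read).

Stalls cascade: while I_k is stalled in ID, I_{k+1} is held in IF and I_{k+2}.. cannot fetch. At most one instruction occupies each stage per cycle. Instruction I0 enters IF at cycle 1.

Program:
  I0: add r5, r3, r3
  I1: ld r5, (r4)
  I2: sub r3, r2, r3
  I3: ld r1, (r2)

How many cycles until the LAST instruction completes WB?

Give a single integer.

I0 add r5 <- r3,r3: IF@1 ID@2 stall=0 (-) EX@3 MEM@4 WB@5
I1 ld r5 <- r4: IF@2 ID@3 stall=0 (-) EX@4 MEM@5 WB@6
I2 sub r3 <- r2,r3: IF@3 ID@4 stall=0 (-) EX@5 MEM@6 WB@7
I3 ld r1 <- r2: IF@4 ID@5 stall=0 (-) EX@6 MEM@7 WB@8

Answer: 8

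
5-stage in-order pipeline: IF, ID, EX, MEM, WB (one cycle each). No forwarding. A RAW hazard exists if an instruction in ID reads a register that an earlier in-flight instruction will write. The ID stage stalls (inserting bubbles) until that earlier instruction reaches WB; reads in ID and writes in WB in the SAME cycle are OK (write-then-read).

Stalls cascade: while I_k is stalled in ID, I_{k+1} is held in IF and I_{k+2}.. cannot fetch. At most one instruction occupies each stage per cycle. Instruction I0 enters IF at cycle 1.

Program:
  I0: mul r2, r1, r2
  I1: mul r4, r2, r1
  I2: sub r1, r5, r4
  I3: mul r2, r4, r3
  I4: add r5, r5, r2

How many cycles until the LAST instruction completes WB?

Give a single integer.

Answer: 15

Derivation:
I0 mul r2 <- r1,r2: IF@1 ID@2 stall=0 (-) EX@3 MEM@4 WB@5
I1 mul r4 <- r2,r1: IF@2 ID@3 stall=2 (RAW on I0.r2 (WB@5)) EX@6 MEM@7 WB@8
I2 sub r1 <- r5,r4: IF@3 ID@6 stall=2 (RAW on I1.r4 (WB@8)) EX@9 MEM@10 WB@11
I3 mul r2 <- r4,r3: IF@6 ID@9 stall=0 (-) EX@10 MEM@11 WB@12
I4 add r5 <- r5,r2: IF@9 ID@10 stall=2 (RAW on I3.r2 (WB@12)) EX@13 MEM@14 WB@15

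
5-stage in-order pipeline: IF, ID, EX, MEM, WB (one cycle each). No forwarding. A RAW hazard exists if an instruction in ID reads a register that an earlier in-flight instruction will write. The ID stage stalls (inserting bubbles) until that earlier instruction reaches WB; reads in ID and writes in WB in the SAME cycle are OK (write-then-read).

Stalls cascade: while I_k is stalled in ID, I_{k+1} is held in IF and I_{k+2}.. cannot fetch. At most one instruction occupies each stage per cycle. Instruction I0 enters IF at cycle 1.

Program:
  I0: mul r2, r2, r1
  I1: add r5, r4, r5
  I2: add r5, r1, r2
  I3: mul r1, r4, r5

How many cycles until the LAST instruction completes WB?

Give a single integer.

Answer: 11

Derivation:
I0 mul r2 <- r2,r1: IF@1 ID@2 stall=0 (-) EX@3 MEM@4 WB@5
I1 add r5 <- r4,r5: IF@2 ID@3 stall=0 (-) EX@4 MEM@5 WB@6
I2 add r5 <- r1,r2: IF@3 ID@4 stall=1 (RAW on I0.r2 (WB@5)) EX@6 MEM@7 WB@8
I3 mul r1 <- r4,r5: IF@4 ID@6 stall=2 (RAW on I2.r5 (WB@8)) EX@9 MEM@10 WB@11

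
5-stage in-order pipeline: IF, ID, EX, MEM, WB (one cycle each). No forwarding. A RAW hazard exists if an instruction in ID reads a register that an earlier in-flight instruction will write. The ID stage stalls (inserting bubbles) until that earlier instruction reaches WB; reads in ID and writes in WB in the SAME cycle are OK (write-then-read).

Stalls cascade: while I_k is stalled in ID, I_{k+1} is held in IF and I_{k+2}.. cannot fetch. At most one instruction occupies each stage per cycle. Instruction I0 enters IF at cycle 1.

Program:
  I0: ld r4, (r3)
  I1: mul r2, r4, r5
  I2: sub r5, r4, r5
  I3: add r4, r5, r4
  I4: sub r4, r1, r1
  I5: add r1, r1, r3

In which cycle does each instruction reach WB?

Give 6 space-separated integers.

I0 ld r4 <- r3: IF@1 ID@2 stall=0 (-) EX@3 MEM@4 WB@5
I1 mul r2 <- r4,r5: IF@2 ID@3 stall=2 (RAW on I0.r4 (WB@5)) EX@6 MEM@7 WB@8
I2 sub r5 <- r4,r5: IF@3 ID@6 stall=0 (-) EX@7 MEM@8 WB@9
I3 add r4 <- r5,r4: IF@6 ID@7 stall=2 (RAW on I2.r5 (WB@9)) EX@10 MEM@11 WB@12
I4 sub r4 <- r1,r1: IF@7 ID@10 stall=0 (-) EX@11 MEM@12 WB@13
I5 add r1 <- r1,r3: IF@10 ID@11 stall=0 (-) EX@12 MEM@13 WB@14

Answer: 5 8 9 12 13 14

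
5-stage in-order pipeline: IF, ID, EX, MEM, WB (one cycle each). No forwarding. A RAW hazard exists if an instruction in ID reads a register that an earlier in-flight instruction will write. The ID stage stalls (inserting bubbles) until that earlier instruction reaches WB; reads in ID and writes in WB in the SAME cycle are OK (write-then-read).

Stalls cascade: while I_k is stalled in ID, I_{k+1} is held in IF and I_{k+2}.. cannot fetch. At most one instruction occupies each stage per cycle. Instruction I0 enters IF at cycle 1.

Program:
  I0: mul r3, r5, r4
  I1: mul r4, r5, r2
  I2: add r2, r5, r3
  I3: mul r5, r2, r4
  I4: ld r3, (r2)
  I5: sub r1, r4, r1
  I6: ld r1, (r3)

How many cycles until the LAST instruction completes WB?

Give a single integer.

I0 mul r3 <- r5,r4: IF@1 ID@2 stall=0 (-) EX@3 MEM@4 WB@5
I1 mul r4 <- r5,r2: IF@2 ID@3 stall=0 (-) EX@4 MEM@5 WB@6
I2 add r2 <- r5,r3: IF@3 ID@4 stall=1 (RAW on I0.r3 (WB@5)) EX@6 MEM@7 WB@8
I3 mul r5 <- r2,r4: IF@4 ID@6 stall=2 (RAW on I2.r2 (WB@8)) EX@9 MEM@10 WB@11
I4 ld r3 <- r2: IF@6 ID@9 stall=0 (-) EX@10 MEM@11 WB@12
I5 sub r1 <- r4,r1: IF@9 ID@10 stall=0 (-) EX@11 MEM@12 WB@13
I6 ld r1 <- r3: IF@10 ID@11 stall=1 (RAW on I4.r3 (WB@12)) EX@13 MEM@14 WB@15

Answer: 15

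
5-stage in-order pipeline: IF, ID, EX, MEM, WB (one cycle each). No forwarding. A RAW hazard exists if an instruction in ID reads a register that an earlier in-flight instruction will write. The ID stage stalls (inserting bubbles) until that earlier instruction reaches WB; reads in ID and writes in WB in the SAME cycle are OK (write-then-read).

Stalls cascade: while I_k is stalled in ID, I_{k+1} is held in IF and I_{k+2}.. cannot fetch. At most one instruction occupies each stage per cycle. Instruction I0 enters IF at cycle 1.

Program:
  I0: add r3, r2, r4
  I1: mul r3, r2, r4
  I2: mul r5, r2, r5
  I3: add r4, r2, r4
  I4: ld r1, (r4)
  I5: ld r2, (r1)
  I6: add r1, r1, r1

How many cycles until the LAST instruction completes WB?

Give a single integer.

Answer: 15

Derivation:
I0 add r3 <- r2,r4: IF@1 ID@2 stall=0 (-) EX@3 MEM@4 WB@5
I1 mul r3 <- r2,r4: IF@2 ID@3 stall=0 (-) EX@4 MEM@5 WB@6
I2 mul r5 <- r2,r5: IF@3 ID@4 stall=0 (-) EX@5 MEM@6 WB@7
I3 add r4 <- r2,r4: IF@4 ID@5 stall=0 (-) EX@6 MEM@7 WB@8
I4 ld r1 <- r4: IF@5 ID@6 stall=2 (RAW on I3.r4 (WB@8)) EX@9 MEM@10 WB@11
I5 ld r2 <- r1: IF@6 ID@9 stall=2 (RAW on I4.r1 (WB@11)) EX@12 MEM@13 WB@14
I6 add r1 <- r1,r1: IF@9 ID@12 stall=0 (-) EX@13 MEM@14 WB@15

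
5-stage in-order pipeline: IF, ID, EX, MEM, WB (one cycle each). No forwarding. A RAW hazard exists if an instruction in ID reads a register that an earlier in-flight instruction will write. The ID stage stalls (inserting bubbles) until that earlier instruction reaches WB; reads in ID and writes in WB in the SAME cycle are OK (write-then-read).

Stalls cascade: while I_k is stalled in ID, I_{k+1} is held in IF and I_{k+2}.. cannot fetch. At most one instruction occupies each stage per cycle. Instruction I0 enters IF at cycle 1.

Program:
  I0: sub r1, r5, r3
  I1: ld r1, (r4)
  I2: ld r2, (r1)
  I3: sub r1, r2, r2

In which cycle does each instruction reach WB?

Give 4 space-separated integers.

Answer: 5 6 9 12

Derivation:
I0 sub r1 <- r5,r3: IF@1 ID@2 stall=0 (-) EX@3 MEM@4 WB@5
I1 ld r1 <- r4: IF@2 ID@3 stall=0 (-) EX@4 MEM@5 WB@6
I2 ld r2 <- r1: IF@3 ID@4 stall=2 (RAW on I1.r1 (WB@6)) EX@7 MEM@8 WB@9
I3 sub r1 <- r2,r2: IF@4 ID@7 stall=2 (RAW on I2.r2 (WB@9)) EX@10 MEM@11 WB@12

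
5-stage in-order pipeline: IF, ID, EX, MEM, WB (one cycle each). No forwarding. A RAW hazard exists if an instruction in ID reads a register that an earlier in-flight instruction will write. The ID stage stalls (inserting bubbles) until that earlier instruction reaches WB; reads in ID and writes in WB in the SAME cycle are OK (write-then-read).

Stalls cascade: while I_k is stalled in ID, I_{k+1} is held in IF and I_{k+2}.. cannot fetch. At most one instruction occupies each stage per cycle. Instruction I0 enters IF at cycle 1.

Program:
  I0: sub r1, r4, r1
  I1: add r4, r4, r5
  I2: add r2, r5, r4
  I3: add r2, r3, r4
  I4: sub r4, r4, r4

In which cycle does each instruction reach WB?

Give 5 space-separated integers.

I0 sub r1 <- r4,r1: IF@1 ID@2 stall=0 (-) EX@3 MEM@4 WB@5
I1 add r4 <- r4,r5: IF@2 ID@3 stall=0 (-) EX@4 MEM@5 WB@6
I2 add r2 <- r5,r4: IF@3 ID@4 stall=2 (RAW on I1.r4 (WB@6)) EX@7 MEM@8 WB@9
I3 add r2 <- r3,r4: IF@4 ID@7 stall=0 (-) EX@8 MEM@9 WB@10
I4 sub r4 <- r4,r4: IF@7 ID@8 stall=0 (-) EX@9 MEM@10 WB@11

Answer: 5 6 9 10 11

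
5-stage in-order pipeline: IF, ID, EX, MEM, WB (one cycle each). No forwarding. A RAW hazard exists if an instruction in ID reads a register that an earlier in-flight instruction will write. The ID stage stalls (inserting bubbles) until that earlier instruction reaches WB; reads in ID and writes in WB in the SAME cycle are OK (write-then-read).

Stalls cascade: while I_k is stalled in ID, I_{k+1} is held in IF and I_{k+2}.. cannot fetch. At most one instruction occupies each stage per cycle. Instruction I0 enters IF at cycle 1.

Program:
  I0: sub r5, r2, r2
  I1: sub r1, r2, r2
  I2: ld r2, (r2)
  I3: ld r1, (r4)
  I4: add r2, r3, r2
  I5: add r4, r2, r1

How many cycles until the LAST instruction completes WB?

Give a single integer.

I0 sub r5 <- r2,r2: IF@1 ID@2 stall=0 (-) EX@3 MEM@4 WB@5
I1 sub r1 <- r2,r2: IF@2 ID@3 stall=0 (-) EX@4 MEM@5 WB@6
I2 ld r2 <- r2: IF@3 ID@4 stall=0 (-) EX@5 MEM@6 WB@7
I3 ld r1 <- r4: IF@4 ID@5 stall=0 (-) EX@6 MEM@7 WB@8
I4 add r2 <- r3,r2: IF@5 ID@6 stall=1 (RAW on I2.r2 (WB@7)) EX@8 MEM@9 WB@10
I5 add r4 <- r2,r1: IF@6 ID@8 stall=2 (RAW on I4.r2 (WB@10)) EX@11 MEM@12 WB@13

Answer: 13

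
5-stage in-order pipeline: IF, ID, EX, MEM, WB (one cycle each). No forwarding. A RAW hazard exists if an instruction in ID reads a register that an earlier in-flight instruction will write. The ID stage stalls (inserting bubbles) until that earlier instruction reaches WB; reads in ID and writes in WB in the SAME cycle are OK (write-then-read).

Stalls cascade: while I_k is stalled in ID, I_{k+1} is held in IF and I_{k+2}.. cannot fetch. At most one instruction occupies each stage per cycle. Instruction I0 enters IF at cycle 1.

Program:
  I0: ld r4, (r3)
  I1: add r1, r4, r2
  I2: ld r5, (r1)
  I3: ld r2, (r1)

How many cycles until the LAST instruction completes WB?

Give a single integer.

Answer: 12

Derivation:
I0 ld r4 <- r3: IF@1 ID@2 stall=0 (-) EX@3 MEM@4 WB@5
I1 add r1 <- r4,r2: IF@2 ID@3 stall=2 (RAW on I0.r4 (WB@5)) EX@6 MEM@7 WB@8
I2 ld r5 <- r1: IF@3 ID@6 stall=2 (RAW on I1.r1 (WB@8)) EX@9 MEM@10 WB@11
I3 ld r2 <- r1: IF@6 ID@9 stall=0 (-) EX@10 MEM@11 WB@12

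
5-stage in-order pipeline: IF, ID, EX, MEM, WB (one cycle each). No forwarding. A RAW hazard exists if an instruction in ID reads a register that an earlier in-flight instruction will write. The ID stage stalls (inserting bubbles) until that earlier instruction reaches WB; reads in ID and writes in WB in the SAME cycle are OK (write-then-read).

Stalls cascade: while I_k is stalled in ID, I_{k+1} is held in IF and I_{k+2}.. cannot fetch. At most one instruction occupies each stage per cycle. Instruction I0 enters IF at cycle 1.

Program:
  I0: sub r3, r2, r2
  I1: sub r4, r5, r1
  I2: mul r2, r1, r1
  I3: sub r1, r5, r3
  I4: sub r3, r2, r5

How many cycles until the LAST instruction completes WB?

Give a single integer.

Answer: 10

Derivation:
I0 sub r3 <- r2,r2: IF@1 ID@2 stall=0 (-) EX@3 MEM@4 WB@5
I1 sub r4 <- r5,r1: IF@2 ID@3 stall=0 (-) EX@4 MEM@5 WB@6
I2 mul r2 <- r1,r1: IF@3 ID@4 stall=0 (-) EX@5 MEM@6 WB@7
I3 sub r1 <- r5,r3: IF@4 ID@5 stall=0 (-) EX@6 MEM@7 WB@8
I4 sub r3 <- r2,r5: IF@5 ID@6 stall=1 (RAW on I2.r2 (WB@7)) EX@8 MEM@9 WB@10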